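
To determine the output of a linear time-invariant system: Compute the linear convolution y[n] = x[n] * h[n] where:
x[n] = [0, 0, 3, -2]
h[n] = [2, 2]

y[n] = sum_k x[k]*h[n-k]. Output length = len(x) + len(h) - 1 = 4 + 2 - 1 = 5.
y[0] = 0*2 = 0
y[1] = 0*2 + 0*2 = 0
y[2] = 3*2 + 0*2 = 6
y[3] = -2*2 + 3*2 = 2
y[4] = -2*2 = -4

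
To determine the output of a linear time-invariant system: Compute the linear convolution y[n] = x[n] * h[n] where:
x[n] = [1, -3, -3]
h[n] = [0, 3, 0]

y[n] = sum_k x[k]*h[n-k]. Output length = len(x) + len(h) - 1 = 3 + 3 - 1 = 5.
y[0] = 1*0 = 0
y[1] = -3*0 + 1*3 = 3
y[2] = -3*0 + -3*3 + 1*0 = -9
y[3] = -3*3 + -3*0 = -9
y[4] = -3*0 = 0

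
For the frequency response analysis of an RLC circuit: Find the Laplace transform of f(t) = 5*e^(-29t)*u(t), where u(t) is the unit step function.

Standard Laplace transform pair:
e^(-at)*u(t) <-> 1/(s+a)
With a = 29: L{5*e^(-29t)*u(t)} = 5/(s+29), ROC: Re(s) > -29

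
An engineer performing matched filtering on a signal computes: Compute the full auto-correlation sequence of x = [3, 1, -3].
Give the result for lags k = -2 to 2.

r_xx[k] = sum_m x[m]*x[m+k], indexed from 0, for k = -2 to 2:
  r_xx[-2] = x[2]*x[0] = -9
  r_xx[-1] = x[1]*x[0] + x[2]*x[1] = 0
  r_xx[0] = x[0]*x[0] + x[1]*x[1] + x[2]*x[2] = 19
  r_xx[1] = x[0]*x[1] + x[1]*x[2] = 0
  r_xx[2] = x[0]*x[2] = -9
r_xx = [-9, 0, 19, 0, -9]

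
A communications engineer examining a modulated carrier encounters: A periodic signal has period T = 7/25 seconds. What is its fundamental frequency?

The fundamental frequency is the reciprocal of the period.
f = 1/T = 1/(7/25) = 25/7 Hz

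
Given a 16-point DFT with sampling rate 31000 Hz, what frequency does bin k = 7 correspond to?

The frequency of DFT bin k is: f_k = k * f_s / N
f_7 = 7 * 31000 / 16 = 27125/2 Hz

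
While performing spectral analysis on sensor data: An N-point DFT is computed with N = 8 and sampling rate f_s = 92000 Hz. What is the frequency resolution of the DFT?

DFT frequency resolution = f_s / N
= 92000 / 8 = 11500 Hz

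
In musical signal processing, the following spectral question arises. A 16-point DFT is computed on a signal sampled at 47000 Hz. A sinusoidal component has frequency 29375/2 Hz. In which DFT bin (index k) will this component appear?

DFT frequency resolution = f_s/N = 47000/16 = 5875/2 Hz
Bin index k = f_signal / resolution = 29375/2 / 5875/2 = 5
The signal frequency 29375/2 Hz falls in DFT bin k = 5.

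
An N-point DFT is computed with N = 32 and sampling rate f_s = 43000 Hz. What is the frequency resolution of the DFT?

DFT frequency resolution = f_s / N
= 43000 / 32 = 5375/4 Hz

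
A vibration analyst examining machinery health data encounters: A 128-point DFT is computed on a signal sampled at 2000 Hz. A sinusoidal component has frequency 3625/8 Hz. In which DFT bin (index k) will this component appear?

DFT frequency resolution = f_s/N = 2000/128 = 125/8 Hz
Bin index k = f_signal / resolution = 3625/8 / 125/8 = 29
The signal frequency 3625/8 Hz falls in DFT bin k = 29.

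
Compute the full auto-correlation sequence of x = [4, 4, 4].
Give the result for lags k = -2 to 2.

r_xx[k] = sum_m x[m]*x[m+k], indexed from 0, for k = -2 to 2:
  r_xx[-2] = x[2]*x[0] = 16
  r_xx[-1] = x[1]*x[0] + x[2]*x[1] = 32
  r_xx[0] = x[0]*x[0] + x[1]*x[1] + x[2]*x[2] = 48
  r_xx[1] = x[0]*x[1] + x[1]*x[2] = 32
  r_xx[2] = x[0]*x[2] = 16
r_xx = [16, 32, 48, 32, 16]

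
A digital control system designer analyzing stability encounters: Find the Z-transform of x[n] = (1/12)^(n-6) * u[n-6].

Time-shifting property: if X(z) = Z{x[n]}, then Z{x[n-d]} = z^(-d) * X(z)
X(z) = z/(z - 1/12) for x[n] = (1/12)^n * u[n]
Z{x[n-6]} = z^(-6) * z/(z - 1/12) = z^(-5)/(z - 1/12)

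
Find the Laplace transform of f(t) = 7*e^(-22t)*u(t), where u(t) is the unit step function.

Standard Laplace transform pair:
e^(-at)*u(t) <-> 1/(s+a)
With a = 22: L{7*e^(-22t)*u(t)} = 7/(s+22), ROC: Re(s) > -22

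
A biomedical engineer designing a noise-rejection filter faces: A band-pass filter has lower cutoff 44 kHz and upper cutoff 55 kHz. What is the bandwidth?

Bandwidth = f_high - f_low
= 55 kHz - 44 kHz = 11 kHz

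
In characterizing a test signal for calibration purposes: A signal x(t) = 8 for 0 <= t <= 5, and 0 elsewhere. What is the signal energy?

Energy = integral of |x(t)|^2 dt over the signal duration
= 8^2 * 5 = 64 * 5 = 320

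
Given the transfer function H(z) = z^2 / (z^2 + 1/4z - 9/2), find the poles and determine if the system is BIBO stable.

Poles are roots of the denominator: z^2 + 1/4z - 9/2 = 0.
Quadratic formula: z = [-(1/4) +/- sqrt((1/4)^2 - 4*(-9/2))] / 2
Discriminant = 1/16 + 18 = 289/16; sqrt = 17/4.
z = (-1/4 +/- 17/4) / 2 => z = 2 or z = -9/4.
|p1| = 2, |p2| = 9/4.
For BIBO stability, all poles must lie inside the unit circle (|p| < 1).
System is UNSTABLE since at least one |p| >= 1.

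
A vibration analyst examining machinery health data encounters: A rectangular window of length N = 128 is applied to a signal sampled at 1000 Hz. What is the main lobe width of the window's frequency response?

For a rectangular window of length N,
the main lobe width in frequency is 2*f_s/N.
= 2*1000/128 = 125/8 Hz
This determines the minimum frequency separation for resolving two sinusoids.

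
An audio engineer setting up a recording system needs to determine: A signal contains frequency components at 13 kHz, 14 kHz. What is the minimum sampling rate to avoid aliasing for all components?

The highest frequency component is f_max = 14 kHz.
Nyquist rate = 2 * f_max = 2 * 14 kHz = 28 kHz.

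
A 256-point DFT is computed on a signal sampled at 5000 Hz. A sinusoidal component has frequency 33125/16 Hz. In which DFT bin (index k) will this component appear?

DFT frequency resolution = f_s/N = 5000/256 = 625/32 Hz
Bin index k = f_signal / resolution = 33125/16 / 625/32 = 106
The signal frequency 33125/16 Hz falls in DFT bin k = 106.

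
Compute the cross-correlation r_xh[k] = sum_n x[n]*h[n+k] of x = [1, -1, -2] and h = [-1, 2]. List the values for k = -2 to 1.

Both sequences indexed from 0 and zero outside their support.
Lags with overlap: k = -2 to 1.
  r_xh[-2] = x[2]*h[0] = 2
  r_xh[-1] = x[1]*h[0] + x[2]*h[1] = -3
  r_xh[0] = x[0]*h[0] + x[1]*h[1] = -3
  r_xh[1] = x[0]*h[1] = 2
r_xh = [2, -3, -3, 2] (for k = -2, ..., 1)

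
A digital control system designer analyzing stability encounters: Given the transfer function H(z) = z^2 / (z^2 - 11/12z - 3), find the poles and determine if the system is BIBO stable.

Poles are roots of the denominator: z^2 - 11/12z - 3 = 0.
Quadratic formula: z = [-(-11/12) +/- sqrt((-11/12)^2 - 4*(-3))] / 2
Discriminant = 121/144 + 12 = 1849/144; sqrt = 43/12.
z = (11/12 +/- 43/12) / 2 => z = 9/4 or z = -4/3.
|p1| = 4/3, |p2| = 9/4.
For BIBO stability, all poles must lie inside the unit circle (|p| < 1).
System is UNSTABLE since at least one |p| >= 1.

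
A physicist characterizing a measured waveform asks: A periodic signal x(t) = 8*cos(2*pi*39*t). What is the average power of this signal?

Average power of A*cos(wt) is A^2/2.
P = 8^2 / 2 = 64/2 = 32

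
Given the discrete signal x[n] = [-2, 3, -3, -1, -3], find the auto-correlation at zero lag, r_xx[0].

The auto-correlation at zero lag r_xx[0] equals the signal energy.
r_xx[0] = sum of x[n]^2 = (-2)^2 + 3^2 + (-3)^2 + (-1)^2 + (-3)^2
= 4 + 9 + 9 + 1 + 9 = 32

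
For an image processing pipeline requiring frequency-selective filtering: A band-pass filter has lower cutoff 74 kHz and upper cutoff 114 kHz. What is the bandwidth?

Bandwidth = f_high - f_low
= 114 kHz - 74 kHz = 40 kHz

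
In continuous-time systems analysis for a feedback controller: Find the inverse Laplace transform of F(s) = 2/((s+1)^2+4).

Standard pair: w/((s+a)^2+w^2) <-> e^(-at)*sin(wt)*u(t)
With a=1, w=2: f(t) = e^(-t)*sin(2t)*u(t)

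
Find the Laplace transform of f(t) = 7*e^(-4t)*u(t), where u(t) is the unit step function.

Standard Laplace transform pair:
e^(-at)*u(t) <-> 1/(s+a)
With a = 4: L{7*e^(-4t)*u(t)} = 7/(s+4), ROC: Re(s) > -4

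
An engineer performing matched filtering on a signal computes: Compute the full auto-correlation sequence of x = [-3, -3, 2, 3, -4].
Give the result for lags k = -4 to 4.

r_xx[k] = sum_m x[m]*x[m+k], indexed from 0, for k = -4 to 4:
  r_xx[-4] = x[4]*x[0] = 12
  r_xx[-3] = x[3]*x[0] + x[4]*x[1] = 3
  r_xx[-2] = x[2]*x[0] + x[3]*x[1] + x[4]*x[2] = -23
  r_xx[-1] = x[1]*x[0] + x[2]*x[1] + x[3]*x[2] + x[4]*x[3] = -3
  r_xx[0] = x[0]*x[0] + x[1]*x[1] + x[2]*x[2] + x[3]*x[3] + x[4]*x[4] = 47
  r_xx[1] = x[0]*x[1] + x[1]*x[2] + x[2]*x[3] + x[3]*x[4] = -3
  r_xx[2] = x[0]*x[2] + x[1]*x[3] + x[2]*x[4] = -23
  r_xx[3] = x[0]*x[3] + x[1]*x[4] = 3
  r_xx[4] = x[0]*x[4] = 12
r_xx = [12, 3, -23, -3, 47, -3, -23, 3, 12]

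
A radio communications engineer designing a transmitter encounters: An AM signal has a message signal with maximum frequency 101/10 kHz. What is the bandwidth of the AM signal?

In AM (double-sideband), the bandwidth is twice the message frequency.
BW = 2 * f_m = 2 * 101/10 kHz = 101/5 kHz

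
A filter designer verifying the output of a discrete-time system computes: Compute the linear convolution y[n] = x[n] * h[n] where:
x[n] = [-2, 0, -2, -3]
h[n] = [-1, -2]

y[n] = sum_k x[k]*h[n-k]. Output length = len(x) + len(h) - 1 = 4 + 2 - 1 = 5.
y[0] = -2*-1 = 2
y[1] = 0*-1 + -2*-2 = 4
y[2] = -2*-1 + 0*-2 = 2
y[3] = -3*-1 + -2*-2 = 7
y[4] = -3*-2 = 6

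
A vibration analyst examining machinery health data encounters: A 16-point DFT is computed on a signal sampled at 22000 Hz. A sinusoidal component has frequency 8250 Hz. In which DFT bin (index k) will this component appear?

DFT frequency resolution = f_s/N = 22000/16 = 1375 Hz
Bin index k = f_signal / resolution = 8250 / 1375 = 6
The signal frequency 8250 Hz falls in DFT bin k = 6.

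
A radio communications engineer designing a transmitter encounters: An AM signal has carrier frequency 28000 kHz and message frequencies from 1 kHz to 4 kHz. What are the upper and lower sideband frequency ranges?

Upper sideband (USB) = fc + [fm_low, fm_high] = 28000 + [1, 4] = [28001, 28004] kHz
Lower sideband (LSB) = fc - [fm_high, fm_low] = 28000 - [4, 1] = [27996, 27999] kHz
Total occupied spectrum: 27996 kHz to 28004 kHz (plus carrier at 28000 kHz)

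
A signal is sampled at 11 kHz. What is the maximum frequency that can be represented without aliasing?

The maximum frequency that can be represented without aliasing
is the Nyquist frequency: f_max = f_s / 2 = 11 kHz / 2 = 11/2 kHz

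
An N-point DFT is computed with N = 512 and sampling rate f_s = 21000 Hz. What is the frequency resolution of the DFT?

DFT frequency resolution = f_s / N
= 21000 / 512 = 2625/64 Hz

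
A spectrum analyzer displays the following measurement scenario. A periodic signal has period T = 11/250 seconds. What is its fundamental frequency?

The fundamental frequency is the reciprocal of the period.
f = 1/T = 1/(11/250) = 250/11 Hz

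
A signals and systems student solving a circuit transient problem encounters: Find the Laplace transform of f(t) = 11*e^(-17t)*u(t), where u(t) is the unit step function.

Standard Laplace transform pair:
e^(-at)*u(t) <-> 1/(s+a)
With a = 17: L{11*e^(-17t)*u(t)} = 11/(s+17), ROC: Re(s) > -17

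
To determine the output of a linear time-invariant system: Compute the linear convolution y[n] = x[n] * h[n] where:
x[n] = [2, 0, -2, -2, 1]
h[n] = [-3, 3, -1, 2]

y[n] = sum_k x[k]*h[n-k]. Output length = len(x) + len(h) - 1 = 5 + 4 - 1 = 8.
y[0] = 2*-3 = -6
y[1] = 0*-3 + 2*3 = 6
y[2] = -2*-3 + 0*3 + 2*-1 = 4
y[3] = -2*-3 + -2*3 + 0*-1 + 2*2 = 4
y[4] = 1*-3 + -2*3 + -2*-1 + 0*2 = -7
y[5] = 1*3 + -2*-1 + -2*2 = 1
y[6] = 1*-1 + -2*2 = -5
y[7] = 1*2 = 2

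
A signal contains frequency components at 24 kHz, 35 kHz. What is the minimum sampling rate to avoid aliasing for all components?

The highest frequency component is f_max = 35 kHz.
Nyquist rate = 2 * f_max = 2 * 35 kHz = 70 kHz.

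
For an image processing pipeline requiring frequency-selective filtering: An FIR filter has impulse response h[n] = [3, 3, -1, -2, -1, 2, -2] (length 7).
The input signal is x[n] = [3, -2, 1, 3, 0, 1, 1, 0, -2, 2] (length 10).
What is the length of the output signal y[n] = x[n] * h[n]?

For linear convolution, the output length is:
len(y) = len(x) + len(h) - 1 = 10 + 7 - 1 = 16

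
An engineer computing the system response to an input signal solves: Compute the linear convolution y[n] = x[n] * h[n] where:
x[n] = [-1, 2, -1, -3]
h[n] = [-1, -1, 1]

y[n] = sum_k x[k]*h[n-k]. Output length = len(x) + len(h) - 1 = 4 + 3 - 1 = 6.
y[0] = -1*-1 = 1
y[1] = 2*-1 + -1*-1 = -1
y[2] = -1*-1 + 2*-1 + -1*1 = -2
y[3] = -3*-1 + -1*-1 + 2*1 = 6
y[4] = -3*-1 + -1*1 = 2
y[5] = -3*1 = -3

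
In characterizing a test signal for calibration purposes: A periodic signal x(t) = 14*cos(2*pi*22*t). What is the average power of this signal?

Average power of A*cos(wt) is A^2/2.
P = 14^2 / 2 = 196/2 = 98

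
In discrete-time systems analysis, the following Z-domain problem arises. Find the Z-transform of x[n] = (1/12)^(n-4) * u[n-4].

Time-shifting property: if X(z) = Z{x[n]}, then Z{x[n-d]} = z^(-d) * X(z)
X(z) = z/(z - 1/12) for x[n] = (1/12)^n * u[n]
Z{x[n-4]} = z^(-4) * z/(z - 1/12) = z^(-3)/(z - 1/12)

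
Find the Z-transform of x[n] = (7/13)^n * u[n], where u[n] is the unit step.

The Z-transform of a^n * u[n] is z/(z-a) for |z| > |a|.
Here a = 7/13, so X(z) = z/(z - (7/13)) = 13z/(13z - 7)
ROC: |z| > 7/13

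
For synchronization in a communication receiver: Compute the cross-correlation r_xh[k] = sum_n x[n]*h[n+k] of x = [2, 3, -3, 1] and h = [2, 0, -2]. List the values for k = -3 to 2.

Both sequences indexed from 0 and zero outside their support.
Lags with overlap: k = -3 to 2.
  r_xh[-3] = x[3]*h[0] = 2
  r_xh[-2] = x[2]*h[0] + x[3]*h[1] = -6
  r_xh[-1] = x[1]*h[0] + x[2]*h[1] + x[3]*h[2] = 4
  r_xh[0] = x[0]*h[0] + x[1]*h[1] + x[2]*h[2] = 10
  r_xh[1] = x[0]*h[1] + x[1]*h[2] = -6
  r_xh[2] = x[0]*h[2] = -4
r_xh = [2, -6, 4, 10, -6, -4] (for k = -3, ..., 2)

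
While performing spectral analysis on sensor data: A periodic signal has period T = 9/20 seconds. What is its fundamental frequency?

The fundamental frequency is the reciprocal of the period.
f = 1/T = 1/(9/20) = 20/9 Hz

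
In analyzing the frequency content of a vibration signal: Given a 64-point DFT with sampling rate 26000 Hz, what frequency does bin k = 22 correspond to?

The frequency of DFT bin k is: f_k = k * f_s / N
f_22 = 22 * 26000 / 64 = 17875/2 Hz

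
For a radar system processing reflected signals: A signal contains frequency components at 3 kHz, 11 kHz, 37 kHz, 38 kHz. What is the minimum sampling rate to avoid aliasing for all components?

The highest frequency component is f_max = 38 kHz.
Nyquist rate = 2 * f_max = 2 * 38 kHz = 76 kHz.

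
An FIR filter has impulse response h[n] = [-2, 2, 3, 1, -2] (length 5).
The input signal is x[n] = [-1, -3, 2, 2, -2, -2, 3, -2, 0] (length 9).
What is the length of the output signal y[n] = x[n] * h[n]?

For linear convolution, the output length is:
len(y) = len(x) + len(h) - 1 = 9 + 5 - 1 = 13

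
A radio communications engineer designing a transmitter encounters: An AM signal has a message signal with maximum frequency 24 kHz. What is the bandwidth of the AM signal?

In AM (double-sideband), the bandwidth is twice the message frequency.
BW = 2 * f_m = 2 * 24 kHz = 48 kHz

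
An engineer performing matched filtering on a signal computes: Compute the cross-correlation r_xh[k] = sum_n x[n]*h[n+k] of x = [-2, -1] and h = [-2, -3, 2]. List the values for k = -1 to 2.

Both sequences indexed from 0 and zero outside their support.
Lags with overlap: k = -1 to 2.
  r_xh[-1] = x[1]*h[0] = 2
  r_xh[0] = x[0]*h[0] + x[1]*h[1] = 7
  r_xh[1] = x[0]*h[1] + x[1]*h[2] = 4
  r_xh[2] = x[0]*h[2] = -4
r_xh = [2, 7, 4, -4] (for k = -1, ..., 2)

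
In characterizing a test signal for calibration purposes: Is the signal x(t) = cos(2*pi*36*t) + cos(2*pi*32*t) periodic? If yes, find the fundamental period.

f1 = 36 Hz, f2 = 32 Hz
Period T1 = 1/36, T2 = 1/32
Ratio T1/T2 = 32/36, which is rational.
The signal is periodic with fundamental period T = 1/GCD(36,32) = 1/4 s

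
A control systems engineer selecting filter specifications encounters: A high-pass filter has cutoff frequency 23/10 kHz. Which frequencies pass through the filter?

A high-pass filter passes all frequencies above the cutoff frequency 23/10 kHz and attenuates lower frequencies.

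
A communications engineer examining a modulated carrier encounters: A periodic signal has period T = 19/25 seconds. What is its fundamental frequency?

The fundamental frequency is the reciprocal of the period.
f = 1/T = 1/(19/25) = 25/19 Hz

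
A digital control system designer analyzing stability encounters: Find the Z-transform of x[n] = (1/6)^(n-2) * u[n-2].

Time-shifting property: if X(z) = Z{x[n]}, then Z{x[n-d]} = z^(-d) * X(z)
X(z) = z/(z - 1/6) for x[n] = (1/6)^n * u[n]
Z{x[n-2]} = z^(-2) * z/(z - 1/6) = z^(-1)/(z - 1/6)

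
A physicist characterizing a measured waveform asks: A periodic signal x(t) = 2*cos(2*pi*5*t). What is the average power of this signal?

Average power of A*cos(wt) is A^2/2.
P = 2^2 / 2 = 4/2 = 2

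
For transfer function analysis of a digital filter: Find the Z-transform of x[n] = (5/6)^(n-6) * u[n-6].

Time-shifting property: if X(z) = Z{x[n]}, then Z{x[n-d]} = z^(-d) * X(z)
X(z) = z/(z - 5/6) for x[n] = (5/6)^n * u[n]
Z{x[n-6]} = z^(-6) * z/(z - 5/6) = z^(-5)/(z - 5/6)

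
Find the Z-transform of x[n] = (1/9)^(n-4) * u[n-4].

Time-shifting property: if X(z) = Z{x[n]}, then Z{x[n-d]} = z^(-d) * X(z)
X(z) = z/(z - 1/9) for x[n] = (1/9)^n * u[n]
Z{x[n-4]} = z^(-4) * z/(z - 1/9) = z^(-3)/(z - 1/9)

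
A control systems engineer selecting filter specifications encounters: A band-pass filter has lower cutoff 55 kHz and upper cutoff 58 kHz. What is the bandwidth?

Bandwidth = f_high - f_low
= 58 kHz - 55 kHz = 3 kHz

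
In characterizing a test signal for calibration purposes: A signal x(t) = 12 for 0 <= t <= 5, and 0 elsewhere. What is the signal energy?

Energy = integral of |x(t)|^2 dt over the signal duration
= 12^2 * 5 = 144 * 5 = 720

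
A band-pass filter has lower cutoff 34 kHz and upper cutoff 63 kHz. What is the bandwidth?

Bandwidth = f_high - f_low
= 63 kHz - 34 kHz = 29 kHz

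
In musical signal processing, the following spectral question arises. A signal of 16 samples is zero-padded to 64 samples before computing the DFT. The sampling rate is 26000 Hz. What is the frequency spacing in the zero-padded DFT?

Original DFT: N = 16, resolution = f_s/N = 26000/16 = 1625 Hz
Zero-padded DFT: N = 64, resolution = f_s/N = 26000/64 = 1625/4 Hz
Zero-padding interpolates the spectrum (finer frequency grid)
but does NOT improve the true spectral resolution (ability to resolve close frequencies).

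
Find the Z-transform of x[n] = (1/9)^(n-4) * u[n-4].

Time-shifting property: if X(z) = Z{x[n]}, then Z{x[n-d]} = z^(-d) * X(z)
X(z) = z/(z - 1/9) for x[n] = (1/9)^n * u[n]
Z{x[n-4]} = z^(-4) * z/(z - 1/9) = z^(-3)/(z - 1/9)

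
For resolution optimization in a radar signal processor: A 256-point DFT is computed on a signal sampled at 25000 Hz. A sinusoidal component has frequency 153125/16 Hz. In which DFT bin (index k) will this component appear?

DFT frequency resolution = f_s/N = 25000/256 = 3125/32 Hz
Bin index k = f_signal / resolution = 153125/16 / 3125/32 = 98
The signal frequency 153125/16 Hz falls in DFT bin k = 98.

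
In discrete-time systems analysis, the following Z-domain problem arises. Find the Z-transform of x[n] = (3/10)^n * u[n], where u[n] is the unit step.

The Z-transform of a^n * u[n] is z/(z-a) for |z| > |a|.
Here a = 3/10, so X(z) = z/(z - (3/10)) = 10z/(10z - 3)
ROC: |z| > 3/10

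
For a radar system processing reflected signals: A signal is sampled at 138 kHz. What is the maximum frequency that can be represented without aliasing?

The maximum frequency that can be represented without aliasing
is the Nyquist frequency: f_max = f_s / 2 = 138 kHz / 2 = 69 kHz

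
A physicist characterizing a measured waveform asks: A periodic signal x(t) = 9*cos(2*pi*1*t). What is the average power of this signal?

Average power of A*cos(wt) is A^2/2.
P = 9^2 / 2 = 81/2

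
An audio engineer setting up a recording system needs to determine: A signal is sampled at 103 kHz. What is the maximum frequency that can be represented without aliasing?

The maximum frequency that can be represented without aliasing
is the Nyquist frequency: f_max = f_s / 2 = 103 kHz / 2 = 103/2 kHz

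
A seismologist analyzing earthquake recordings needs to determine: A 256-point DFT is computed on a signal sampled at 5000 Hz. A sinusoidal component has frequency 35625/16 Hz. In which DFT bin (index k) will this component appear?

DFT frequency resolution = f_s/N = 5000/256 = 625/32 Hz
Bin index k = f_signal / resolution = 35625/16 / 625/32 = 114
The signal frequency 35625/16 Hz falls in DFT bin k = 114.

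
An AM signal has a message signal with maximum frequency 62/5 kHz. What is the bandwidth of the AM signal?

In AM (double-sideband), the bandwidth is twice the message frequency.
BW = 2 * f_m = 2 * 62/5 kHz = 124/5 kHz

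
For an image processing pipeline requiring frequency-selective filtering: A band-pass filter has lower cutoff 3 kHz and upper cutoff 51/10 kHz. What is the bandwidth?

Bandwidth = f_high - f_low
= 51/10 kHz - 3 kHz = 21/10 kHz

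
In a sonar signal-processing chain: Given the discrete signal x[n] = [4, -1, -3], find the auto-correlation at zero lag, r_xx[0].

The auto-correlation at zero lag r_xx[0] equals the signal energy.
r_xx[0] = sum of x[n]^2 = 4^2 + (-1)^2 + (-3)^2
= 16 + 1 + 9 = 26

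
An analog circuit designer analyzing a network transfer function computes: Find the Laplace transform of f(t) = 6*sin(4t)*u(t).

Standard pair: sin(wt)*u(t) <-> w/(s^2+w^2)
With w = 4: L{6*sin(4t)*u(t)} = 24/(s^2+16)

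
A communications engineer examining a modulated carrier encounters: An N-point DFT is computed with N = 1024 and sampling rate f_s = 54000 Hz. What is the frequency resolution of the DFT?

DFT frequency resolution = f_s / N
= 54000 / 1024 = 3375/64 Hz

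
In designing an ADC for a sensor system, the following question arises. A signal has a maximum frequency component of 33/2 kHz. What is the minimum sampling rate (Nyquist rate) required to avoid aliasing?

By the Nyquist-Shannon sampling theorem,
the minimum sampling rate (Nyquist rate) must be at least 2 * f_max.
Nyquist rate = 2 * 33/2 kHz = 33 kHz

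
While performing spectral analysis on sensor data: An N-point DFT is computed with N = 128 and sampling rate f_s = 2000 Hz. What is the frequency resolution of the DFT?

DFT frequency resolution = f_s / N
= 2000 / 128 = 125/8 Hz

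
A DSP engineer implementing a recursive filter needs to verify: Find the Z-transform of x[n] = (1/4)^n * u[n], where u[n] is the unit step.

The Z-transform of a^n * u[n] is z/(z-a) for |z| > |a|.
Here a = 1/4, so X(z) = z/(z - (1/4)) = 4z/(4z - 1)
ROC: |z| > 1/4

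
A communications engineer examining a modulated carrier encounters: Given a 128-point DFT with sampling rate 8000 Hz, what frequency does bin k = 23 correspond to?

The frequency of DFT bin k is: f_k = k * f_s / N
f_23 = 23 * 8000 / 128 = 2875/2 Hz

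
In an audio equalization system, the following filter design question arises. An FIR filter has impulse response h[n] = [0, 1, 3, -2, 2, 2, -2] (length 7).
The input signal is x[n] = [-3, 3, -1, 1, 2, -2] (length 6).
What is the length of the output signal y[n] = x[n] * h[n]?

For linear convolution, the output length is:
len(y) = len(x) + len(h) - 1 = 6 + 7 - 1 = 12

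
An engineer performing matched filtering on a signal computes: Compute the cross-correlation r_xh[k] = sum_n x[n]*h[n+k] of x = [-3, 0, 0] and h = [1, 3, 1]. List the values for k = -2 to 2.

Both sequences indexed from 0 and zero outside their support.
Lags with overlap: k = -2 to 2.
  r_xh[-2] = x[2]*h[0] = 0
  r_xh[-1] = x[1]*h[0] + x[2]*h[1] = 0
  r_xh[0] = x[0]*h[0] + x[1]*h[1] + x[2]*h[2] = -3
  r_xh[1] = x[0]*h[1] + x[1]*h[2] = -9
  r_xh[2] = x[0]*h[2] = -3
r_xh = [0, 0, -3, -9, -3] (for k = -2, ..., 2)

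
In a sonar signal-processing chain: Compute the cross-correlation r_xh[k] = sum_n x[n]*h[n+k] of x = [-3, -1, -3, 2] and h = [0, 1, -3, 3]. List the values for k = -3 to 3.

Both sequences indexed from 0 and zero outside their support.
Lags with overlap: k = -3 to 3.
  r_xh[-3] = x[3]*h[0] = 0
  r_xh[-2] = x[2]*h[0] + x[3]*h[1] = 2
  r_xh[-1] = x[1]*h[0] + x[2]*h[1] + x[3]*h[2] = -9
  r_xh[0] = x[0]*h[0] + x[1]*h[1] + x[2]*h[2] + x[3]*h[3] = 14
  r_xh[1] = x[0]*h[1] + x[1]*h[2] + x[2]*h[3] = -9
  r_xh[2] = x[0]*h[2] + x[1]*h[3] = 6
  r_xh[3] = x[0]*h[3] = -9
r_xh = [0, 2, -9, 14, -9, 6, -9] (for k = -3, ..., 3)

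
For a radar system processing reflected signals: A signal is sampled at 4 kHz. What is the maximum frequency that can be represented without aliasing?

The maximum frequency that can be represented without aliasing
is the Nyquist frequency: f_max = f_s / 2 = 4 kHz / 2 = 2 kHz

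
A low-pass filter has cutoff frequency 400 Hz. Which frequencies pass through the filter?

A low-pass filter passes all frequencies below the cutoff frequency 400 Hz and attenuates higher frequencies.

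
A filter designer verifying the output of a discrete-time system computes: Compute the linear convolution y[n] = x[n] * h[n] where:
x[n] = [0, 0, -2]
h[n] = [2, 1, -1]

y[n] = sum_k x[k]*h[n-k]. Output length = len(x) + len(h) - 1 = 3 + 3 - 1 = 5.
y[0] = 0*2 = 0
y[1] = 0*2 + 0*1 = 0
y[2] = -2*2 + 0*1 + 0*-1 = -4
y[3] = -2*1 + 0*-1 = -2
y[4] = -2*-1 = 2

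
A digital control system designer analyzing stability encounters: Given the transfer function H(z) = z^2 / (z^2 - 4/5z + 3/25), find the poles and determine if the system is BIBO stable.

Poles are roots of the denominator: z^2 - 4/5z + 3/25 = 0.
Quadratic formula: z = [-(-4/5) +/- sqrt((-4/5)^2 - 4*(3/25))] / 2
Discriminant = 16/25 - 12/25 = 4/25; sqrt = 2/5.
z = (4/5 +/- 2/5) / 2 => z = 3/5 or z = 1/5.
|p1| = 1/5, |p2| = 3/5.
For BIBO stability, all poles must lie inside the unit circle (|p| < 1).
System is STABLE since both |p| < 1.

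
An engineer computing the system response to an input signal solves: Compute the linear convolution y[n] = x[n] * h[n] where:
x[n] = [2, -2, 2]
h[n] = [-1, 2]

y[n] = sum_k x[k]*h[n-k]. Output length = len(x) + len(h) - 1 = 3 + 2 - 1 = 4.
y[0] = 2*-1 = -2
y[1] = -2*-1 + 2*2 = 6
y[2] = 2*-1 + -2*2 = -6
y[3] = 2*2 = 4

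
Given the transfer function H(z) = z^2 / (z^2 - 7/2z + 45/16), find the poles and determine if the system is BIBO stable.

Poles are roots of the denominator: z^2 - 7/2z + 45/16 = 0.
Quadratic formula: z = [-(-7/2) +/- sqrt((-7/2)^2 - 4*(45/16))] / 2
Discriminant = 49/4 - 45/4 = 1; sqrt = 1.
z = (7/2 +/- 1) / 2 => z = 9/4 or z = 5/4.
|p1| = 9/4, |p2| = 5/4.
For BIBO stability, all poles must lie inside the unit circle (|p| < 1).
System is UNSTABLE since at least one |p| >= 1.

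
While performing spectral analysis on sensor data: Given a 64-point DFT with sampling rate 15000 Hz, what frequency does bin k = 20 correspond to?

The frequency of DFT bin k is: f_k = k * f_s / N
f_20 = 20 * 15000 / 64 = 9375/2 Hz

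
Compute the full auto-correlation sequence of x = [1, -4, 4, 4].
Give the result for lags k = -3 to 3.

r_xx[k] = sum_m x[m]*x[m+k], indexed from 0, for k = -3 to 3:
  r_xx[-3] = x[3]*x[0] = 4
  r_xx[-2] = x[2]*x[0] + x[3]*x[1] = -12
  r_xx[-1] = x[1]*x[0] + x[2]*x[1] + x[3]*x[2] = -4
  r_xx[0] = x[0]*x[0] + x[1]*x[1] + x[2]*x[2] + x[3]*x[3] = 49
  r_xx[1] = x[0]*x[1] + x[1]*x[2] + x[2]*x[3] = -4
  r_xx[2] = x[0]*x[2] + x[1]*x[3] = -12
  r_xx[3] = x[0]*x[3] = 4
r_xx = [4, -12, -4, 49, -4, -12, 4]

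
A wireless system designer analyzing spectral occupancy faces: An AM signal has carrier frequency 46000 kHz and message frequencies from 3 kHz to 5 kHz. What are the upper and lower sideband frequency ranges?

Upper sideband (USB) = fc + [fm_low, fm_high] = 46000 + [3, 5] = [46003, 46005] kHz
Lower sideband (LSB) = fc - [fm_high, fm_low] = 46000 - [5, 3] = [45995, 45997] kHz
Total occupied spectrum: 45995 kHz to 46005 kHz (plus carrier at 46000 kHz)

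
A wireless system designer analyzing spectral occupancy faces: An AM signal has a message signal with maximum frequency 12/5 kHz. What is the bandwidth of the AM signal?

In AM (double-sideband), the bandwidth is twice the message frequency.
BW = 2 * f_m = 2 * 12/5 kHz = 24/5 kHz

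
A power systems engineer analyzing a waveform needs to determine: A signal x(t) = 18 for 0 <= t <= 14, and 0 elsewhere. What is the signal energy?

Energy = integral of |x(t)|^2 dt over the signal duration
= 18^2 * 14 = 324 * 14 = 4536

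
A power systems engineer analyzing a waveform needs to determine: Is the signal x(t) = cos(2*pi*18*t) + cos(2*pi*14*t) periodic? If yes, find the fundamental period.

f1 = 18 Hz, f2 = 14 Hz
Period T1 = 1/18, T2 = 1/14
Ratio T1/T2 = 14/18, which is rational.
The signal is periodic with fundamental period T = 1/GCD(18,14) = 1/2 s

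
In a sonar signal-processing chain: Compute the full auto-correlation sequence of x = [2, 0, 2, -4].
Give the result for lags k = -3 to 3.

r_xx[k] = sum_m x[m]*x[m+k], indexed from 0, for k = -3 to 3:
  r_xx[-3] = x[3]*x[0] = -8
  r_xx[-2] = x[2]*x[0] + x[3]*x[1] = 4
  r_xx[-1] = x[1]*x[0] + x[2]*x[1] + x[3]*x[2] = -8
  r_xx[0] = x[0]*x[0] + x[1]*x[1] + x[2]*x[2] + x[3]*x[3] = 24
  r_xx[1] = x[0]*x[1] + x[1]*x[2] + x[2]*x[3] = -8
  r_xx[2] = x[0]*x[2] + x[1]*x[3] = 4
  r_xx[3] = x[0]*x[3] = -8
r_xx = [-8, 4, -8, 24, -8, 4, -8]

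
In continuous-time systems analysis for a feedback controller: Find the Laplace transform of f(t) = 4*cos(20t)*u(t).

Standard pair: cos(wt)*u(t) <-> s/(s^2+w^2)
With w = 20: L{4*cos(20t)*u(t)} = 4s/(s^2+400)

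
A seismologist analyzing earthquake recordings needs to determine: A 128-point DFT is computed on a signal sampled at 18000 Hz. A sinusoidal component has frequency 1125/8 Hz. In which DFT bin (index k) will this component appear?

DFT frequency resolution = f_s/N = 18000/128 = 1125/8 Hz
Bin index k = f_signal / resolution = 1125/8 / 1125/8 = 1
The signal frequency 1125/8 Hz falls in DFT bin k = 1.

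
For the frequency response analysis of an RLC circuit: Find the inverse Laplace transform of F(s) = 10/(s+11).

Standard pair: k/(s+a) <-> k*e^(-at)*u(t)
With k=10, a=11: f(t) = 10*e^(-11t)*u(t)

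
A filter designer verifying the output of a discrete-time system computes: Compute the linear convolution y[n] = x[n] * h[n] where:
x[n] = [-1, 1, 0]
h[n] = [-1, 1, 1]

y[n] = sum_k x[k]*h[n-k]. Output length = len(x) + len(h) - 1 = 3 + 3 - 1 = 5.
y[0] = -1*-1 = 1
y[1] = 1*-1 + -1*1 = -2
y[2] = 0*-1 + 1*1 + -1*1 = 0
y[3] = 0*1 + 1*1 = 1
y[4] = 0*1 = 0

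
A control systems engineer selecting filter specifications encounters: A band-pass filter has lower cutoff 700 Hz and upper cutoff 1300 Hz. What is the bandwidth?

Bandwidth = f_high - f_low
= 1300 Hz - 700 Hz = 600 Hz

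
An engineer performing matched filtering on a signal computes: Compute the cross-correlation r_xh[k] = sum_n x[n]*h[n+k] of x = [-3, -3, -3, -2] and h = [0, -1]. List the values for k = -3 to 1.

Both sequences indexed from 0 and zero outside their support.
Lags with overlap: k = -3 to 1.
  r_xh[-3] = x[3]*h[0] = 0
  r_xh[-2] = x[2]*h[0] + x[3]*h[1] = 2
  r_xh[-1] = x[1]*h[0] + x[2]*h[1] = 3
  r_xh[0] = x[0]*h[0] + x[1]*h[1] = 3
  r_xh[1] = x[0]*h[1] = 3
r_xh = [0, 2, 3, 3, 3] (for k = -3, ..., 1)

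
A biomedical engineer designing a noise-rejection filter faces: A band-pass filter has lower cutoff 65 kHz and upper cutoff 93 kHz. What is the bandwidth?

Bandwidth = f_high - f_low
= 93 kHz - 65 kHz = 28 kHz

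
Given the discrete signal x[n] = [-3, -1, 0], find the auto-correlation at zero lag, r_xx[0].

The auto-correlation at zero lag r_xx[0] equals the signal energy.
r_xx[0] = sum of x[n]^2 = (-3)^2 + (-1)^2 + 0^2
= 9 + 1 + 0 = 10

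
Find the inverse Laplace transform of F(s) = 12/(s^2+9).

Standard pair: w/(s^2+w^2) <-> sin(wt)*u(t)
Recognize w^2 = 9, so w = 3; numerator 12 = 4*3.
f(t) = 4*sin(3t)*u(t)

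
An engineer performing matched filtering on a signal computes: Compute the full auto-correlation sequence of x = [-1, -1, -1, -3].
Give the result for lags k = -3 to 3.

r_xx[k] = sum_m x[m]*x[m+k], indexed from 0, for k = -3 to 3:
  r_xx[-3] = x[3]*x[0] = 3
  r_xx[-2] = x[2]*x[0] + x[3]*x[1] = 4
  r_xx[-1] = x[1]*x[0] + x[2]*x[1] + x[3]*x[2] = 5
  r_xx[0] = x[0]*x[0] + x[1]*x[1] + x[2]*x[2] + x[3]*x[3] = 12
  r_xx[1] = x[0]*x[1] + x[1]*x[2] + x[2]*x[3] = 5
  r_xx[2] = x[0]*x[2] + x[1]*x[3] = 4
  r_xx[3] = x[0]*x[3] = 3
r_xx = [3, 4, 5, 12, 5, 4, 3]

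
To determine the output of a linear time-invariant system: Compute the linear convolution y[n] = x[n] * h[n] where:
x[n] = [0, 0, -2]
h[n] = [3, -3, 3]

y[n] = sum_k x[k]*h[n-k]. Output length = len(x) + len(h) - 1 = 3 + 3 - 1 = 5.
y[0] = 0*3 = 0
y[1] = 0*3 + 0*-3 = 0
y[2] = -2*3 + 0*-3 + 0*3 = -6
y[3] = -2*-3 + 0*3 = 6
y[4] = -2*3 = -6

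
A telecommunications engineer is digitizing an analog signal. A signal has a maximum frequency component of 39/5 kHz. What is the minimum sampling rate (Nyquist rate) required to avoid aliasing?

By the Nyquist-Shannon sampling theorem,
the minimum sampling rate (Nyquist rate) must be at least 2 * f_max.
Nyquist rate = 2 * 39/5 kHz = 78/5 kHz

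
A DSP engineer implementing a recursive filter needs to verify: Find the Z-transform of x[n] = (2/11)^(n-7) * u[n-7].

Time-shifting property: if X(z) = Z{x[n]}, then Z{x[n-d]} = z^(-d) * X(z)
X(z) = z/(z - 2/11) for x[n] = (2/11)^n * u[n]
Z{x[n-7]} = z^(-7) * z/(z - 2/11) = z^(-6)/(z - 2/11)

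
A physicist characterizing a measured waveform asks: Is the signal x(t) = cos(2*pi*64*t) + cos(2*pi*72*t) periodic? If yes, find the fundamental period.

f1 = 64 Hz, f2 = 72 Hz
Period T1 = 1/64, T2 = 1/72
Ratio T1/T2 = 72/64, which is rational.
The signal is periodic with fundamental period T = 1/GCD(64,72) = 1/8 s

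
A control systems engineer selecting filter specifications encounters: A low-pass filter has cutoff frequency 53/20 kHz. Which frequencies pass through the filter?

A low-pass filter passes all frequencies below the cutoff frequency 53/20 kHz and attenuates higher frequencies.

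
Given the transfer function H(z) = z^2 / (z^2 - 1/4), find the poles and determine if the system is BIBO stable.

Poles are roots of the denominator: z^2 - 1/4 = 0.
Quadratic formula: z = [-(0) +/- sqrt((0)^2 - 4*(-1/4))] / 2
Discriminant = 0 + 1 = 1; sqrt = 1.
z = (0 +/- 1) / 2 => z = 1/2 or z = -1/2.
|p1| = 1/2, |p2| = 1/2.
For BIBO stability, all poles must lie inside the unit circle (|p| < 1).
System is STABLE since both |p| < 1.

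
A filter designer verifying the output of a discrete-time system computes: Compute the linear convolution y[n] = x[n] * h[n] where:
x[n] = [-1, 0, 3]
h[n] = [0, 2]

y[n] = sum_k x[k]*h[n-k]. Output length = len(x) + len(h) - 1 = 3 + 2 - 1 = 4.
y[0] = -1*0 = 0
y[1] = 0*0 + -1*2 = -2
y[2] = 3*0 + 0*2 = 0
y[3] = 3*2 = 6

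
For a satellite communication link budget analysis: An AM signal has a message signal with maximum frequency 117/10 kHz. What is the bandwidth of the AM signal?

In AM (double-sideband), the bandwidth is twice the message frequency.
BW = 2 * f_m = 2 * 117/10 kHz = 117/5 kHz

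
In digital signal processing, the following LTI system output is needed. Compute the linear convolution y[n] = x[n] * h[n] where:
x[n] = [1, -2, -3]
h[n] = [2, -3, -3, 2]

y[n] = sum_k x[k]*h[n-k]. Output length = len(x) + len(h) - 1 = 3 + 4 - 1 = 6.
y[0] = 1*2 = 2
y[1] = -2*2 + 1*-3 = -7
y[2] = -3*2 + -2*-3 + 1*-3 = -3
y[3] = -3*-3 + -2*-3 + 1*2 = 17
y[4] = -3*-3 + -2*2 = 5
y[5] = -3*2 = -6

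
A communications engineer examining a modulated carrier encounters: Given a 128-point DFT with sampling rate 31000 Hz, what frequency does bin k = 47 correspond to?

The frequency of DFT bin k is: f_k = k * f_s / N
f_47 = 47 * 31000 / 128 = 182125/16 Hz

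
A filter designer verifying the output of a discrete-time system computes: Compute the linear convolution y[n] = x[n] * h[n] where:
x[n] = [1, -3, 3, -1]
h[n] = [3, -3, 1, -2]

y[n] = sum_k x[k]*h[n-k]. Output length = len(x) + len(h) - 1 = 4 + 4 - 1 = 7.
y[0] = 1*3 = 3
y[1] = -3*3 + 1*-3 = -12
y[2] = 3*3 + -3*-3 + 1*1 = 19
y[3] = -1*3 + 3*-3 + -3*1 + 1*-2 = -17
y[4] = -1*-3 + 3*1 + -3*-2 = 12
y[5] = -1*1 + 3*-2 = -7
y[6] = -1*-2 = 2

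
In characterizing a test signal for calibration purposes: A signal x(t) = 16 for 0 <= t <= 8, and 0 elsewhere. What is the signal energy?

Energy = integral of |x(t)|^2 dt over the signal duration
= 16^2 * 8 = 256 * 8 = 2048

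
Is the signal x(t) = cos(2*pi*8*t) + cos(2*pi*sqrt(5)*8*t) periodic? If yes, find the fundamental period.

f1 = 8 Hz, f2 = 8*sqrt(5) Hz
Ratio f2/f1 = sqrt(5), which is irrational.
Since the frequency ratio is irrational, no common period exists.
The signal is not periodic.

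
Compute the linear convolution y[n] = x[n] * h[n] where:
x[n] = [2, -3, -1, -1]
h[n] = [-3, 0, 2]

y[n] = sum_k x[k]*h[n-k]. Output length = len(x) + len(h) - 1 = 4 + 3 - 1 = 6.
y[0] = 2*-3 = -6
y[1] = -3*-3 + 2*0 = 9
y[2] = -1*-3 + -3*0 + 2*2 = 7
y[3] = -1*-3 + -1*0 + -3*2 = -3
y[4] = -1*0 + -1*2 = -2
y[5] = -1*2 = -2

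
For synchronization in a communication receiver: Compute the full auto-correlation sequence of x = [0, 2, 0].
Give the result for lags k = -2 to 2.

r_xx[k] = sum_m x[m]*x[m+k], indexed from 0, for k = -2 to 2:
  r_xx[-2] = x[2]*x[0] = 0
  r_xx[-1] = x[1]*x[0] + x[2]*x[1] = 0
  r_xx[0] = x[0]*x[0] + x[1]*x[1] + x[2]*x[2] = 4
  r_xx[1] = x[0]*x[1] + x[1]*x[2] = 0
  r_xx[2] = x[0]*x[2] = 0
r_xx = [0, 0, 4, 0, 0]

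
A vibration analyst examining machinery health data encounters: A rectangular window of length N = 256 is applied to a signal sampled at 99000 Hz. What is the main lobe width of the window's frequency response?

For a rectangular window of length N,
the main lobe width in frequency is 2*f_s/N.
= 2*99000/256 = 12375/16 Hz
This determines the minimum frequency separation for resolving two sinusoids.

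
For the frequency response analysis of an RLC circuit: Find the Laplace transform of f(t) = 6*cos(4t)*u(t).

Standard pair: cos(wt)*u(t) <-> s/(s^2+w^2)
With w = 4: L{6*cos(4t)*u(t)} = 6s/(s^2+16)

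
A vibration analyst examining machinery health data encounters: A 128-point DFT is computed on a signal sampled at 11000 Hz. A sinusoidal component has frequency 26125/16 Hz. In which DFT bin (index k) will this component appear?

DFT frequency resolution = f_s/N = 11000/128 = 1375/16 Hz
Bin index k = f_signal / resolution = 26125/16 / 1375/16 = 19
The signal frequency 26125/16 Hz falls in DFT bin k = 19.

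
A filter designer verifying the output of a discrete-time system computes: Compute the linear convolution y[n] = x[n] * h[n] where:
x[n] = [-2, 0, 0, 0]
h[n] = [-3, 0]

y[n] = sum_k x[k]*h[n-k]. Output length = len(x) + len(h) - 1 = 4 + 2 - 1 = 5.
y[0] = -2*-3 = 6
y[1] = 0*-3 + -2*0 = 0
y[2] = 0*-3 + 0*0 = 0
y[3] = 0*-3 + 0*0 = 0
y[4] = 0*0 = 0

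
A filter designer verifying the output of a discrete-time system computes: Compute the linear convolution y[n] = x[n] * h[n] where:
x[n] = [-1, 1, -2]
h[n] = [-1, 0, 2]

y[n] = sum_k x[k]*h[n-k]. Output length = len(x) + len(h) - 1 = 3 + 3 - 1 = 5.
y[0] = -1*-1 = 1
y[1] = 1*-1 + -1*0 = -1
y[2] = -2*-1 + 1*0 + -1*2 = 0
y[3] = -2*0 + 1*2 = 2
y[4] = -2*2 = -4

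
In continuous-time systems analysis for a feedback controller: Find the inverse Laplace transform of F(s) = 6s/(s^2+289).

Standard pair: s/(s^2+w^2) <-> cos(wt)*u(t)
With k=6, w=17: f(t) = 6*cos(17t)*u(t)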